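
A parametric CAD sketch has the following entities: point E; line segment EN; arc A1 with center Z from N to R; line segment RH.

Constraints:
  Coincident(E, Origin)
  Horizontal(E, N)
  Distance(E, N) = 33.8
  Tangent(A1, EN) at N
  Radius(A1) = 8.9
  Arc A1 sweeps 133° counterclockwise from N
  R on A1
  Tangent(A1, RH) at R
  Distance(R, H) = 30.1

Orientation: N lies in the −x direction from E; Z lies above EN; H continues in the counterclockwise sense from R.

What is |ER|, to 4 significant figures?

31.13

E is at the origin; E and N share the same y with |EN| = 33.8 and N on the −x side, so N = (-33.80, 0.000). The tangent condition forces ZN to be normal to EN, so Z = N + (0, 8.9) = (-33.80, 8.900). On A1, N sits at bearing -90° from Z; a 133° counterclockwise sweep puts R at bearing 43°, so R = Z + 8.9·(cos 43°, sin 43°) = (-27.29, 14.97). Then |ER| = |R − E| = 31.13.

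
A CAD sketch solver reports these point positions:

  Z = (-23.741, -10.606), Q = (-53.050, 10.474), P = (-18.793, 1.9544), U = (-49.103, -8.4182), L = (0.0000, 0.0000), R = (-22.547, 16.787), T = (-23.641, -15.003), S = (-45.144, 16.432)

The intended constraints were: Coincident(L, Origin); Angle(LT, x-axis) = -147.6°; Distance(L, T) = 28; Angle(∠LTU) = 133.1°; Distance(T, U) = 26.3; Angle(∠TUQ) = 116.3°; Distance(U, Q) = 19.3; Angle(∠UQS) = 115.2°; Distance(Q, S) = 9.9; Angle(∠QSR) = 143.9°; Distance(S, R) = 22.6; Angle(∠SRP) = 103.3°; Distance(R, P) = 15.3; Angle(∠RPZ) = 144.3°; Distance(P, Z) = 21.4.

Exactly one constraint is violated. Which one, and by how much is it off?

Distance(P, Z) = 21.4 — off by 7.90.

L = (0.00, 0.00) ✓; LT at -147.6° ✓; |LT| = 28.00 ✓; ∠LTU = 133.1° ✓; |TU| = 26.30 ✓; ∠TUQ = 116.3° ✓; |UQ| = 19.30 ✓; ∠UQS = 115.2° ✓; |QS| = 9.900 ✓; ∠QSR = 143.9° ✓; |SR| = 22.60 ✓; ∠SRP = 103.3° ✓; |RP| = 15.30 ✓; ∠RPZ = 144.3° ✓; |PZ| = 13.50 ✗.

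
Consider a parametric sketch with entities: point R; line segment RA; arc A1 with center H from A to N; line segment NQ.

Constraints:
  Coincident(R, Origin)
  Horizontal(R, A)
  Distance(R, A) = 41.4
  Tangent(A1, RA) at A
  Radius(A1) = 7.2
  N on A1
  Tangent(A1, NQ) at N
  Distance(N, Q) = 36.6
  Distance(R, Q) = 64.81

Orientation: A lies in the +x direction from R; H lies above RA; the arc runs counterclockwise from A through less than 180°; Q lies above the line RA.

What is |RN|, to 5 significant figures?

49.157

Checks: |HN| = 7.200 ✓; ∠(HN, NQ) = 90.00° ✓; |NQ| = 36.60 ✓; |RQ| = 64.81 ✓.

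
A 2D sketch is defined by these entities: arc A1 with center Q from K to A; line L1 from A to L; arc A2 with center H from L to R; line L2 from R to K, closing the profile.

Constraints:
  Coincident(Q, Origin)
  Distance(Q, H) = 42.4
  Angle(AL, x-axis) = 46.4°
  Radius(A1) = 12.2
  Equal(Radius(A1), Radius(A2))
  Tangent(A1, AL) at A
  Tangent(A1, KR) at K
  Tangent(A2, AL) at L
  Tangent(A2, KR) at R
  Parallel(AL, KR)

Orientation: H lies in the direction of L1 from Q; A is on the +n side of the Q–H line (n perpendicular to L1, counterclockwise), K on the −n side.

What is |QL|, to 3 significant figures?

44.1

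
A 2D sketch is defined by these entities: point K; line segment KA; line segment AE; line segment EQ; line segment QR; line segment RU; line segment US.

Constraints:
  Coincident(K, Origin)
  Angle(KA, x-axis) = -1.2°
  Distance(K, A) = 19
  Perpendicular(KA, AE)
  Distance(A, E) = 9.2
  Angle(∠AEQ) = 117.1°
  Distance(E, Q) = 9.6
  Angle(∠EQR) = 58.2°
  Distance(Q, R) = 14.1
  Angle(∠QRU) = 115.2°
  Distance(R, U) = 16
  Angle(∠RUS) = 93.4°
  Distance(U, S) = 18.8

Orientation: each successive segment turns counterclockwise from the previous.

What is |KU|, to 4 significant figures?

27.28

∠EQR = 58.2° gives QR at -86.50° from the x-axis; with |QR| = 14.1, R = (11.60, -0.7224). ∠QRU = 115.2° gives RU at -21.70° from the x-axis; with |RU| = 16.0, U = (26.46, -6.638). Then |KU| = |U − K| = 27.28.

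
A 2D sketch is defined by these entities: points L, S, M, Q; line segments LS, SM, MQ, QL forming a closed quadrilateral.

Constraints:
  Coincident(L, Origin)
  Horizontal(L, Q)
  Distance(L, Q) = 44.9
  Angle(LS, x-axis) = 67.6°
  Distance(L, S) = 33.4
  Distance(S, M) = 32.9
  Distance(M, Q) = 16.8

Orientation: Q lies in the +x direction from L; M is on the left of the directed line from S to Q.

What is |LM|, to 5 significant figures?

45.510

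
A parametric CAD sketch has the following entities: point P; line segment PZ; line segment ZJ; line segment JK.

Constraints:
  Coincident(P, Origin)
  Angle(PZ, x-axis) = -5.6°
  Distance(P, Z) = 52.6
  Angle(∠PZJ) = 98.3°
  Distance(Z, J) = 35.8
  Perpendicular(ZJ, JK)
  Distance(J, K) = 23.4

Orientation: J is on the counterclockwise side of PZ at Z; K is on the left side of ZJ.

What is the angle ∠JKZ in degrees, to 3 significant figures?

56.8°

P is at the origin; PZ runs at -5.6° with length 52.6, so Z = 52.6·(cos -5.6°, sin -5.6°) = (52.3, -5.13). ∠PZJ = 98.3°, so ZJ runs at -5.6° + (180° − 98.3°) = 76.1° from the x-axis; with |ZJ| = 35.8, J = Z + 35.8·(cos 76.1°, sin 76.1°) = (60.9, 29.6). The perpendicularity gives JK at right angles to ZJ; with |JK| = 23.4 on the left of ZJ, K = J + 23.4·(-0.971, 0.240) = (38.2, 35.2). Then cos ∠JKZ = KJ·KZ / (|KJ||KZ|), giving 56.8°.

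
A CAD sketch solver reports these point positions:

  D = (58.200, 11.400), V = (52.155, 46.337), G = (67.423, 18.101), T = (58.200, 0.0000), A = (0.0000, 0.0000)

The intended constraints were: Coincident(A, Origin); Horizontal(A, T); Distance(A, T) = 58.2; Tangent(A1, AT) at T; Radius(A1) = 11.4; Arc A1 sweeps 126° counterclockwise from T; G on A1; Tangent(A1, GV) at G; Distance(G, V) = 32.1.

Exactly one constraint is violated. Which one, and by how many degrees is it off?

Tangent(A1, GV) at G — off by 7.60°.

A = (0.00, 0.00) ✓; A.y = 0.00, T.y = 0.00 ✓; |AT| = 58.20 ✓; ∠(DT, TA) = 90.00° ✓; |DT| = 11.40 ✓; bearing(D→G) − bearing(D→T) = 126.0° ✓; |DG| = 11.40 ✓; ∠(DG, GV) = 97.60° ✗; |GV| = 32.10 ✓.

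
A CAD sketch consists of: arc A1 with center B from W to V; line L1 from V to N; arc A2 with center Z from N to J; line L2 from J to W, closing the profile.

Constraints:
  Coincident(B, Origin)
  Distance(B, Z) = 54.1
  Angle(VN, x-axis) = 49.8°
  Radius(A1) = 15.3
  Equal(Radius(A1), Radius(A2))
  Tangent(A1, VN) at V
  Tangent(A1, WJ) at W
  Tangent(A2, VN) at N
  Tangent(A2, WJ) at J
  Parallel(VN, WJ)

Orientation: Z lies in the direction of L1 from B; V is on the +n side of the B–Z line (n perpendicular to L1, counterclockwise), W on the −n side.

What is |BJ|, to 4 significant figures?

56.22

The slot axis is L1's direction at 49.8°, so u = (cos 49.8°, sin 49.8°) = (0.6455, 0.7638) and n = (−sin 49.8°, cos 49.8°) = (-0.7638, 0.6455). B is at the origin and Z lies 54.1 along u from B, so Z = 54.1·u = (34.92, 41.32). Tangency of A1 to both parallel lines with radius 15.3 puts V and W at B ± 15.3·n: V = (-11.69, 9.876), W = (11.69, -9.876). Equal radii place N and J the same way about Z: N = Z + 15.3·n = (23.23, 51.20), J = Z − 15.3·n = (46.61, 31.45). Then |BJ| = |J − B| = 56.22.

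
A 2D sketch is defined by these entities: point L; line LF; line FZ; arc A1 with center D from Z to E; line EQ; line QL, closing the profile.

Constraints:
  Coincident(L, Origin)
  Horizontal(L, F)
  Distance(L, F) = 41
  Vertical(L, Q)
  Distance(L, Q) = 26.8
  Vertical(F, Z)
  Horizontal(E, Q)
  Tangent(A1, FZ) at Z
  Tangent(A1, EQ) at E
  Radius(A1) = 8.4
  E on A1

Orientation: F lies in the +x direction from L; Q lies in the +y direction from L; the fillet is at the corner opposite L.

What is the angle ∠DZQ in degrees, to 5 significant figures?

11.578°

The virtual corner opposite L is at (41.000, 26.800). Tangency of A1 to FZ means the radius DZ is perpendicular to FZ and tangency of A1 to EQ means the radius DE is perpendicular to EQ, with radius 8.4, so the center D sits 8.4 in from both sides at D = (32.600, 18.400). That places the tangent points at Z = (41.000, 18.400) on FZ and E = (32.600, 26.800) on EQ. Then cos ∠DZQ = ZD·ZQ / (|ZD||ZQ|), giving 11.578°.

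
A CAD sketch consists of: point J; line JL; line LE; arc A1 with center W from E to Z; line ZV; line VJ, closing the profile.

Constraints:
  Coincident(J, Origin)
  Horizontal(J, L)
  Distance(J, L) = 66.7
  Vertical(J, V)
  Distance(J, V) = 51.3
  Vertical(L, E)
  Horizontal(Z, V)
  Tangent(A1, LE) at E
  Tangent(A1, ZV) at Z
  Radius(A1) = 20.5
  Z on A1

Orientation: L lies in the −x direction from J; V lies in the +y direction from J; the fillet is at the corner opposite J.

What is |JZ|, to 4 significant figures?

69.04

The virtual corner opposite J is at (-66.70, 51.30). Since A1 is tangent to LE there, WE ⟂ LE and A1 meets ZV tangentially, so WZ is at right angles to ZV, with radius 20.5, so the center W sits 20.5 in from both sides at W = (-46.20, 30.80). That places the tangent points at E = (-66.70, 30.80) on LE and Z = (-46.20, 51.30) on ZV. Then |JZ| = |Z − J| = 69.04.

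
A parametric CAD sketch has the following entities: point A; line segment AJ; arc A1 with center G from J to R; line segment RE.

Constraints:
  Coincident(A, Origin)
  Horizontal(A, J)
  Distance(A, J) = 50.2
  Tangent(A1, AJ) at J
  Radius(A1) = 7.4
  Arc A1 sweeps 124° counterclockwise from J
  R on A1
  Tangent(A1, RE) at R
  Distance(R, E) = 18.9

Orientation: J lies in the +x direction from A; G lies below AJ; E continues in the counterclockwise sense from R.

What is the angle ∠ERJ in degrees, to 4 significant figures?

118.0°

A is at the origin; A and J share the same y with |AJ| = 50.2 and J on the +x side, so J = (50.20, 0.000). Tangency of A1 to AJ means the radius GJ is perpendicular to AJ, so G = J + (0, -7.4) = (50.20, -7.400). On A1, J sits at bearing 90° from G; a 124° counterclockwise sweep puts R at bearing 214°, so R = G + 7.4·(cos 214°, sin 214°) = (44.07, -11.54). Tangency of A1 to RE means the radius GR is perpendicular to RE, so RE runs along (−sin 214°, cos 214°); with |RE| = 18.9, E = (54.63, -27.21). Then cos ∠ERJ = RE·RJ / (|RE||RJ|), giving 118.0°.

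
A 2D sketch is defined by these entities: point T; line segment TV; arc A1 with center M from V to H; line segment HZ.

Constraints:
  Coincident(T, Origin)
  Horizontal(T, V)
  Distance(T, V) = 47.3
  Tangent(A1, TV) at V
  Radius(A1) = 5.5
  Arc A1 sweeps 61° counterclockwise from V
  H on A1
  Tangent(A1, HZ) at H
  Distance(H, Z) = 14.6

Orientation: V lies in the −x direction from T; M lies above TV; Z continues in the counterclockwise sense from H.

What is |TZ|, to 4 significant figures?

38.70

On A1, V sits at bearing -90° from M; a 61° counterclockwise sweep puts H at bearing -29°, so H = M + 5.5·(cos -29°, sin -29°) = (-42.49, 2.834). Tangency of A1 to HZ means the radius MH is perpendicular to HZ, so HZ runs along (−sin -29°, cos -29°); with |HZ| = 14.6, Z = (-35.41, 15.60). Then |TZ| = |Z − T| = 38.70.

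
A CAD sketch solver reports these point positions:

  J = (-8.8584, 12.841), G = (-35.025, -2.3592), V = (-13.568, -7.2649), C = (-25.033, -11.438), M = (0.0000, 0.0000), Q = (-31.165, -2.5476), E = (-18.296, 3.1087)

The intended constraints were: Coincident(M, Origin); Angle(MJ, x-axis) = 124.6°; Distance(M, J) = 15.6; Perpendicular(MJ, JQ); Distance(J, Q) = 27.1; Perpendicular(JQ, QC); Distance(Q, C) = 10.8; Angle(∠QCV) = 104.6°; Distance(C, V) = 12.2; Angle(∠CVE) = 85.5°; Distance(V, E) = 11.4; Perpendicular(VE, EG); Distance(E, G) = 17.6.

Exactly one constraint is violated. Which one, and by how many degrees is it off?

Perpendicular(VE, EG) — off by 6.40°.

M = (0.00, 0.00) ✓; MJ at 124.6° ✓; |MJ| = 15.60 ✓; ∠(MJ, JQ) = 90.00° ✓; |JQ| = 27.10 ✓; ∠(JQ, QC) = 89.99° ✓; |QC| = 10.80 ✓; ∠QCV = 104.6° ✓; |CV| = 12.20 ✓; ∠CVE = 85.50° ✓; |VE| = 11.40 ✓; ∠(VE, EG) = 83.60° ✗; |EG| = 17.60 ✓.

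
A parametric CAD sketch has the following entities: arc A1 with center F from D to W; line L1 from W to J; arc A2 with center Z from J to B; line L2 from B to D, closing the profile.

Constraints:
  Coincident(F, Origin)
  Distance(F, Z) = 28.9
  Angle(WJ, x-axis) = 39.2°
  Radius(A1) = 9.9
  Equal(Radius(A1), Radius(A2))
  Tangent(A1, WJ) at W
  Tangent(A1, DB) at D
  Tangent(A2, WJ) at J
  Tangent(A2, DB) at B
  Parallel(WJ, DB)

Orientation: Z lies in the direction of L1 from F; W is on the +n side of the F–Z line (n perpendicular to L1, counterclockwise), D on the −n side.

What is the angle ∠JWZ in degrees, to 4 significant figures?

18.91°

Tangency of A1 to both parallel lines with radius 9.9 puts W and D at F ± 9.9·n: W = (-6.257, 7.672), D = (6.257, -7.672). Equal radii place J and B the same way about Z: J = Z + 9.9·n = (16.14, 25.94), B = Z − 9.9·n = (28.65, 10.59). Then cos ∠JWZ = WJ·WZ / (|WJ||WZ|), giving 18.91°.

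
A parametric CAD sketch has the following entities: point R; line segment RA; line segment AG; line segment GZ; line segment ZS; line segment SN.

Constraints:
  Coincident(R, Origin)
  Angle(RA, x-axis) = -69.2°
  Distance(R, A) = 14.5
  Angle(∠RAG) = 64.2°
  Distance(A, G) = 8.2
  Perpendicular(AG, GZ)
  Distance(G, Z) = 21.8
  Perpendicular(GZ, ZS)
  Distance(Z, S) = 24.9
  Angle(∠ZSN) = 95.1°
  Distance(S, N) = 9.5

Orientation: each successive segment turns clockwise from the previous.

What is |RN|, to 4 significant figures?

23.87

R is at the origin; RA runs at -69.2° with length 14.5, so A = (5.149, -13.55). ∠RAG = 64.2° gives AG at 175.0° from the x-axis; with |AG| = 8.2, G = (-3.020, -12.84). The perpendicularity gives GZ at right angles to AG, so GZ runs at 85.00°; with |GZ| = 21.8, Z = (-1.120, 8.877). GZ ⟂ ZS, so ZS runs at -5.000°; with |ZS| = 24.9, S = (23.69, 6.707). ∠ZSN = 95.1° gives SN at -89.90° from the x-axis; with |SN| = 9.5, N = (23.70, -2.793). Then |RN| = |N − R| = 23.87.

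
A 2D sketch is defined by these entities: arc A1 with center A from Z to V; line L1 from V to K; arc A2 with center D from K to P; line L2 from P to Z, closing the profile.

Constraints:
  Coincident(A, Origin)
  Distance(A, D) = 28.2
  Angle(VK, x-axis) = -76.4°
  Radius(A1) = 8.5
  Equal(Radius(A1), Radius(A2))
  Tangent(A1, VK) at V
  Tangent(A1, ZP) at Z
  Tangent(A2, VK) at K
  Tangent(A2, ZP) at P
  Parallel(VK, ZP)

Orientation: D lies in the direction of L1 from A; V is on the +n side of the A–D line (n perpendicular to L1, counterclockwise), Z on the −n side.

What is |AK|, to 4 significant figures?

29.45

The slot axis is L1's direction at -76.4°, so u = (cos -76.4°, sin -76.4°) = (0.2351, -0.9720) and n = (−sin -76.4°, cos -76.4°) = (0.9720, 0.2351). A is at the origin and D lies 28.2 along u from A, so D = 28.2·u = (6.631, -27.41). Tangency of A1 to both parallel lines with radius 8.5 puts V and Z at A ± 8.5·n: V = (8.262, 1.999), Z = (-8.262, -1.999). Equal radii place K and P the same way about D: K = D + 8.5·n = (14.89, -25.41), P = D − 8.5·n = (-1.631, -29.41). Then |AK| = |K − A| = 29.45.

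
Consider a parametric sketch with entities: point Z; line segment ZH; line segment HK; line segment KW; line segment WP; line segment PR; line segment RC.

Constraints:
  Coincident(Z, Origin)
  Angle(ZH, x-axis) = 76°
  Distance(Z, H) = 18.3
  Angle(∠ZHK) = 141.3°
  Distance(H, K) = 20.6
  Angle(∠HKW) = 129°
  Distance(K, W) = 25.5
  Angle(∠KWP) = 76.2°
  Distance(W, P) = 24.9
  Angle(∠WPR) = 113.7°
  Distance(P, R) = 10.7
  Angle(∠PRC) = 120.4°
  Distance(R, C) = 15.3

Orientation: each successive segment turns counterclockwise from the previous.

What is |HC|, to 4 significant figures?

12.20

Z is at the origin; ZH runs at 76.0° with length 18.3, so H = (4.427, 17.76). ∠ZHK = 141.3° gives HK at 114.7° from the x-axis; with |HK| = 20.6, K = (-4.181, 36.47). ∠HKW = 129.0° gives KW at 165.7° from the x-axis; with |KW| = 25.5, W = (-28.89, 42.77). ∠KWP = 76.2° gives WP at -90.50° from the x-axis; with |WP| = 24.9, P = (-29.11, 17.87). ∠WPR = 113.7° gives PR at -24.20° from the x-axis; with |PR| = 10.7, R = (-19.35, 13.48). ∠PRC = 120.4° gives RC at 35.40° from the x-axis; with |RC| = 15.3, C = (-6.877, 22.35). Then |HC| = |C − H| = 12.20.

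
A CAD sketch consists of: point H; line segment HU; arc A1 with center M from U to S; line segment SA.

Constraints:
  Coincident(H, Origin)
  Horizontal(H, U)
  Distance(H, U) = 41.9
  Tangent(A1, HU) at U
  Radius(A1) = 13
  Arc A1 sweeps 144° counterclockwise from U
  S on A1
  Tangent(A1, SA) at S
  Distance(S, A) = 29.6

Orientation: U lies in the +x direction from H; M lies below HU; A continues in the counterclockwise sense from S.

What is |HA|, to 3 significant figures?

71.1

H is at the origin; HU is horizontal with |HU| = 41.9 and U on the +x side, so U = (41.9, 0.00). A1 meets HU tangentially, so MU is at right angles to HU, so M = U + (0, -13) = (41.9, -13.0). On A1, U sits at bearing 90° from M; a 144° counterclockwise sweep puts S at bearing 234°, so S = M + 13.0·(cos 234°, sin 234°) = (34.3, -23.5). The tangent condition forces MS to be normal to SA, so SA runs along (−sin 234°, cos 234°); with |SA| = 29.6, A = (58.2, -40.9). Then |HA| = |A − H| = 71.1.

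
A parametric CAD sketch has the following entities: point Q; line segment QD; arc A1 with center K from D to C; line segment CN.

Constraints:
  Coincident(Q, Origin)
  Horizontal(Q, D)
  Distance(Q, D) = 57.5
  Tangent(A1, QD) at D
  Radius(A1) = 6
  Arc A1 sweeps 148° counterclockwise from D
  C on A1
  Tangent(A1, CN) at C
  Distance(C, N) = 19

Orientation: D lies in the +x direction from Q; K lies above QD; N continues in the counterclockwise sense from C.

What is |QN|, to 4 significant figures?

49.33

On A1, D sits at bearing -90° from K; a 148° counterclockwise sweep puts C at bearing 58°, so C = K + 6.0·(cos 58°, sin 58°) = (60.68, 11.09). The tangent condition forces KC to be normal to CN, so CN runs along (−sin 58°, cos 58°); with |CN| = 19.0, N = (44.57, 21.16). Then |QN| = |N − Q| = 49.33.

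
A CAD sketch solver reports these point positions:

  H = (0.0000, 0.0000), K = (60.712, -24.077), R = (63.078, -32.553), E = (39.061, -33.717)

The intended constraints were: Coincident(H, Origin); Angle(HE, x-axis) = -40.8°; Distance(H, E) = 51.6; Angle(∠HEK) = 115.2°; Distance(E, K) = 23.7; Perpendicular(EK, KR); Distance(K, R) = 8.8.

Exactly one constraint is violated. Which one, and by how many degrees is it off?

Perpendicular(EK, KR) — off by 8.40°.

H = (0.00, 0.00) ✓; HE at -40.80° ✓; |HE| = 51.60 ✓; ∠HEK = 115.2° ✓; |EK| = 23.70 ✓; ∠(EK, KR) = 98.40° ✗; |KR| = 8.800 ✓.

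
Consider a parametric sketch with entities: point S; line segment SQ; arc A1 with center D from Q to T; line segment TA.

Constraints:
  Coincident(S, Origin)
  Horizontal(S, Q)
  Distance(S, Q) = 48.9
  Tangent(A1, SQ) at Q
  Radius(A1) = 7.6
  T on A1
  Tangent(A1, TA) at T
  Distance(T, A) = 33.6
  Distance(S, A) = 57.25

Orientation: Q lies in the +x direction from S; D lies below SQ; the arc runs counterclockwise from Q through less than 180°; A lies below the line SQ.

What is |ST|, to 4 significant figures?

41.95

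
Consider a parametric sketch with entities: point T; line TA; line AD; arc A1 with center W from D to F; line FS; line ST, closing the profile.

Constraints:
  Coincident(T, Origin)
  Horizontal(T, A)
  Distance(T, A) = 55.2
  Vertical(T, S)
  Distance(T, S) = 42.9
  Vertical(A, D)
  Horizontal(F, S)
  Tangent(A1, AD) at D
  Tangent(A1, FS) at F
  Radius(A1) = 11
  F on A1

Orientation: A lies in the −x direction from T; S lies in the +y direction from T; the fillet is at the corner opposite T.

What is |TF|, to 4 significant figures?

61.60

T is at the origin; TA is horizontal with |TA| = 55.2 and A on the −x side, so A = (-55.20, 0.000). T and S share the same x with |TS| = 42.9 and S on the +y side, so S = (0.000, 42.90). The virtual corner opposite T is at (-55.20, 42.90). Tangency of A1 to AD means the radius WD is perpendicular to AD and since A1 is tangent to FS there, WF ⟂ FS, with radius 11.0, so the center W sits 11.0 in from both sides at W = (-44.20, 31.90). That places the tangent points at D = (-55.20, 31.90) on AD and F = (-44.20, 42.90) on FS. Then |TF| = |F − T| = 61.60.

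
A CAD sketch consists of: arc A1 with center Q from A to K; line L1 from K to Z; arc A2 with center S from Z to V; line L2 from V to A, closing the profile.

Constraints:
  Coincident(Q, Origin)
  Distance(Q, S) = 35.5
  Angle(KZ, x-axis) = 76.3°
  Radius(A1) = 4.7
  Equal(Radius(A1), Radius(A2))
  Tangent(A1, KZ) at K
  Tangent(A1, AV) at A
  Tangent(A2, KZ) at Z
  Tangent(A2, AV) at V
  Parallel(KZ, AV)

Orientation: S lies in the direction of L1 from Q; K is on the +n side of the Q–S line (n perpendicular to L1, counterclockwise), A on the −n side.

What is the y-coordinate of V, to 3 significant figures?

33.4

The slot axis is L1's direction at 76.3°, so u = (cos 76.3°, sin 76.3°) = (0.237, 0.972) and n = (−sin 76.3°, cos 76.3°) = (-0.972, 0.237). Q is at the origin and S lies 35.5 along u from Q, so S = 35.5·u = (8.41, 34.5). Tangency of A1 to both parallel lines with radius 4.7 puts K and A at Q ± 4.7·n: K = (-4.57, 1.11), A = (4.57, -1.11). Equal radii place Z and V the same way about S: Z = S + 4.7·n = (3.84, 35.6), V = S − 4.7·n = (13.0, 33.4). So V.y = 33.4.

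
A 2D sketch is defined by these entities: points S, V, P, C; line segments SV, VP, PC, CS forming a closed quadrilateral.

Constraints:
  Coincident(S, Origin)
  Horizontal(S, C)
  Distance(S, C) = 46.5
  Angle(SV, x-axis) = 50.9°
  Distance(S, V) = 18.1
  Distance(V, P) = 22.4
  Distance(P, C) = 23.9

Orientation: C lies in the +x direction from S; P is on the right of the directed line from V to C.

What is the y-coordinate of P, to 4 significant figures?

-5.041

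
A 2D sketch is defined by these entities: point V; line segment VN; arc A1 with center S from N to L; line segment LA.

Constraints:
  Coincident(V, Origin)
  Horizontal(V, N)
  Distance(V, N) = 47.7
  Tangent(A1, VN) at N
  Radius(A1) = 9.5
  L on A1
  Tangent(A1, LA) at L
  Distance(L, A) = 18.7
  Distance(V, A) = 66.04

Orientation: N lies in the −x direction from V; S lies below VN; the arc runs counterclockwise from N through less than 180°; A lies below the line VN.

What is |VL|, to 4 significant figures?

57.51

Checks: ∠(SN, NV) = 90.00° ✓; |SN| = 9.500 ✓; |SL| = 9.500 ✓; ∠(SL, LA) = 90.00° ✓; |LA| = 18.70 ✓; |VA| = 66.04 ✓.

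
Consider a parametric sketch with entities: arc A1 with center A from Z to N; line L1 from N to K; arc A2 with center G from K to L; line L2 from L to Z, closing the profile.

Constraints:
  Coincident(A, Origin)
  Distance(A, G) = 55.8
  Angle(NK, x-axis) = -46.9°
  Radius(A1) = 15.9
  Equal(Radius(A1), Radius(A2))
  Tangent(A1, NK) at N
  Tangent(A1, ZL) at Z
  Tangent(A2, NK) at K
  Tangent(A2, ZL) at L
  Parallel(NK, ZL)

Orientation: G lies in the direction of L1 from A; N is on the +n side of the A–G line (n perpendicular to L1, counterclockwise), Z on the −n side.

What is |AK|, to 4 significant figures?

58.02

The slot axis is L1's direction at -46.9°, so u = (cos -46.9°, sin -46.9°) = (0.6833, -0.7302) and n = (−sin -46.9°, cos -46.9°) = (0.7302, 0.6833). A is at the origin and G lies 55.8 along u from A, so G = 55.8·u = (38.13, -40.74). Tangency of A1 to both parallel lines with radius 15.9 puts N and Z at A ± 15.9·n: N = (11.61, 10.86), Z = (-11.61, -10.86). Equal radii place K and L the same way about G: K = G + 15.9·n = (49.74, -29.88), L = G − 15.9·n = (26.52, -51.61). Then |AK| = |K − A| = 58.02.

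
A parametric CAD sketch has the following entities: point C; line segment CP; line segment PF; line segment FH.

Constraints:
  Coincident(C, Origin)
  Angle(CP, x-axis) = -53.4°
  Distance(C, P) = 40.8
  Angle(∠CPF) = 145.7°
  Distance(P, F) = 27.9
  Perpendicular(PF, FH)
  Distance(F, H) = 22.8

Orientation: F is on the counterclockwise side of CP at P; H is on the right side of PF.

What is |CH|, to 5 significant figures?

76.760

C is at the origin; CP runs at -53.4° with length 40.8, so P = 40.8·(cos -53.4°, sin -53.4°) = (24.326, -32.755). ∠CPF = 145.7°, so PF runs at -53.4° + (180° − 145.7°) = -19.100° from the x-axis; with |PF| = 27.9, F = P + 27.9·(cos -19.100°, sin -19.100°) = (50.690, -41.884). PF is perpendicular to FH; with |FH| = 22.8 on the right of PF, H = F + 22.8·(-0.32722, -0.94495) = (43.229, -63.429). Then |CH| = |H − C| = 76.760.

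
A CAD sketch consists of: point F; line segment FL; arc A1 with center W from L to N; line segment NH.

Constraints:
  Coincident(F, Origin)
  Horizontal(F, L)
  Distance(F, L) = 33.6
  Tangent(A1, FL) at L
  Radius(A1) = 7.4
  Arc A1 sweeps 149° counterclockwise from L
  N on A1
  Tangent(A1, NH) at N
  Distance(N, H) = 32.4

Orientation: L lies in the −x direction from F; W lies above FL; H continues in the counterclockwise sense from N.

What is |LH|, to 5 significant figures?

38.731

F is at the origin; F and L share the same y with |FL| = 33.6 and L on the −x side, so L = (-33.600, 0.0000). The tangent condition forces WL to be normal to FL, so W = L + (0, 7.4) = (-33.600, 7.4000). On A1, L sits at bearing -90° from W; a 149° counterclockwise sweep puts N at bearing 59°, so N = W + 7.4·(cos 59°, sin 59°) = (-29.789, 13.743). A1 meets NH tangentially, so WN is at right angles to NH, so NH runs along (−sin 59°, cos 59°); with |NH| = 32.4, H = (-57.561, 30.430). Then |LH| = |H − L| = 38.731.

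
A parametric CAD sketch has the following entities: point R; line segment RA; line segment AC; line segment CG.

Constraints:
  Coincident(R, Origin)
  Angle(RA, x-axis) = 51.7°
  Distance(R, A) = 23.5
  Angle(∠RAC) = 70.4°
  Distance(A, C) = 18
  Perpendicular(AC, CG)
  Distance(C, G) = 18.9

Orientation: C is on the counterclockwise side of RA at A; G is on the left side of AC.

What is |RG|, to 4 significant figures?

10.62

∠RAC = 70.4°, so AC runs at 51.7° + (180° − 70.4°) = 161.3° from the x-axis; with |AC| = 18.0, C = A + 18.0·(cos 161.3°, sin 161.3°) = (-2.485, 24.21). AC ⟂ CG; with |CG| = 18.9 on the left of AC, G = C + 18.9·(-0.3206, -0.9472) = (-8.545, 6.311). Then |RG| = |G − R| = 10.62.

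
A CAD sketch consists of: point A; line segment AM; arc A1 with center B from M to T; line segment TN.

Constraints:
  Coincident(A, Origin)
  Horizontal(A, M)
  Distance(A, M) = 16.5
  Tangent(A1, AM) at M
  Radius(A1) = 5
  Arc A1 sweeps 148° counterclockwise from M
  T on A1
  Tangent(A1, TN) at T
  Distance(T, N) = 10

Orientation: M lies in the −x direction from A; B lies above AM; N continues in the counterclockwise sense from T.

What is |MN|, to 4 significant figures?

15.67

On A1, M sits at bearing -90° from B; a 148° counterclockwise sweep puts T at bearing 58°, so T = B + 5.0·(cos 58°, sin 58°) = (-13.85, 9.240). The tangent condition forces BT to be normal to TN, so TN runs along (−sin 58°, cos 58°); with |TN| = 10.0, N = (-22.33, 14.54). Then |MN| = |N − M| = 15.67.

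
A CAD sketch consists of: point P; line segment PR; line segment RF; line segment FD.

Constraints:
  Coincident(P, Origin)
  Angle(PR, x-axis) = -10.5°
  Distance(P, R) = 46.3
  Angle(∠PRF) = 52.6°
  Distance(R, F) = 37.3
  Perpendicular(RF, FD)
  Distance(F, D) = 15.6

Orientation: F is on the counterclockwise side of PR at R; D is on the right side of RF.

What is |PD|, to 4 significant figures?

53.18

P is at the origin; PR runs at -10.5° with length 46.3, so R = 46.3·(cos -10.5°, sin -10.5°) = (45.52, -8.438). ∠PRF = 52.6°, so RF runs at -10.5° + (180° − 52.6°) = 116.9° from the x-axis; with |RF| = 37.3, F = R + 37.3·(cos 116.9°, sin 116.9°) = (28.65, 24.83). The perpendicularity gives FD at right angles to RF; with |FD| = 15.6 on the right of RF, D = F + 15.6·(0.8918, 0.4524) = (42.56, 31.88). Then |PD| = |D − P| = 53.18.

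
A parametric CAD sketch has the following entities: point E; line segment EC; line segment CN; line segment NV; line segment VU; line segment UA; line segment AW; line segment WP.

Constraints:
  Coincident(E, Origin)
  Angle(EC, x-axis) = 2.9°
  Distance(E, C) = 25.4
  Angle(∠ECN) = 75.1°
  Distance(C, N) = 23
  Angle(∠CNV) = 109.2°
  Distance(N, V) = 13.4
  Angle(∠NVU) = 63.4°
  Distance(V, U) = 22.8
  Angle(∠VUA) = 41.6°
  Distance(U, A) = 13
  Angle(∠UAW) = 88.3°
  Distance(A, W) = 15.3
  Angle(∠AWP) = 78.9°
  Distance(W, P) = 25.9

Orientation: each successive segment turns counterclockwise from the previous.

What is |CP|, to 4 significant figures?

24.77

E is at the origin; EC runs at 2.9° with length 25.4, so C = (25.37, 1.285). ∠ECN = 75.1° gives CN at 107.8° from the x-axis; with |CN| = 23.0, N = (18.34, 23.18). ∠CNV = 109.2° gives NV at 178.6° from the x-axis; with |NV| = 13.4, V = (4.940, 23.51). ∠NVU = 63.4° gives VU at -64.80° from the x-axis; with |VU| = 22.8, U = (14.65, 2.881). ∠VUA = 41.6° gives UA at 73.60° from the x-axis; with |UA| = 13.0, A = (18.32, 15.35). ∠UAW = 88.3° gives AW at 165.3° from the x-axis; with |AW| = 15.3, W = (3.519, 19.23). ∠AWP = 78.9° gives WP at -93.60° from the x-axis; with |WP| = 25.9, P = (1.893, -6.614). Then |CP| = |P − C| = 24.77.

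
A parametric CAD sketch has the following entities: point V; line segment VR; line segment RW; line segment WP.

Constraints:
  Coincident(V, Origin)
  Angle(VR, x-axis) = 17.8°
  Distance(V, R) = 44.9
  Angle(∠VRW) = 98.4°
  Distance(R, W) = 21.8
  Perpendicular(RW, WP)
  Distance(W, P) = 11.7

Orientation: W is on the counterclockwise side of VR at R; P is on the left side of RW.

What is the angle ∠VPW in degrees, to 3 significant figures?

139°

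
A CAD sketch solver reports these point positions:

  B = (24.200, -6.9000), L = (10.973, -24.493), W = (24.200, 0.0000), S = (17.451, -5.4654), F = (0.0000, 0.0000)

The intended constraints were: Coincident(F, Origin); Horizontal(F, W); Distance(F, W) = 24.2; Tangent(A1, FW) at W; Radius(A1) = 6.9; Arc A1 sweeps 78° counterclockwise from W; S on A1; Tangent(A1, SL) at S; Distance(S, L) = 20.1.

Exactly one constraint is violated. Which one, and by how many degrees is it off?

Tangent(A1, SL) at S — off by 6.80°.

F = (0.00, 0.00) ✓; F.y = 0.00, W.y = 0.00 ✓; |FW| = 24.20 ✓; ∠(BW, WF) = 90.00° ✓; |BW| = 6.900 ✓; bearing(B→S) − bearing(B→W) = 78.00° ✓; |BS| = 6.900 ✓; ∠(BS, SL) = 96.80° ✗; |SL| = 20.10 ✓.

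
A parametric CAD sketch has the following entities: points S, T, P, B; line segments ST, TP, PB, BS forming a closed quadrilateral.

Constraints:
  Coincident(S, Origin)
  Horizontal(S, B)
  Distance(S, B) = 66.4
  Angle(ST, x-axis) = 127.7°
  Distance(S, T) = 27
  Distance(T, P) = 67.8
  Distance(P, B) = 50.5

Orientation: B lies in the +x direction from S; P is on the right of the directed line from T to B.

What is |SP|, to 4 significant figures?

40.82

S is at the origin; S and B share the same y with |SB| = 66.4 and B in +x, so B = (66.4, 0). ST runs at 127.7° with |ST| = 27.0, so T = (-16.51, 21.36). P is determined by |TP| = 67.8 and |PB| = 50.5 together: it lies at the intersection of circle(T, 67.8) and circle(B, 50.5). With |TB| = 85.62, the foot of the radical line on TB is 54.76 from T and the perpendicular offset is √(67.8² − 54.76²) = 39.98. Taking the right-of-TB solution: P = (26.54, -31.01).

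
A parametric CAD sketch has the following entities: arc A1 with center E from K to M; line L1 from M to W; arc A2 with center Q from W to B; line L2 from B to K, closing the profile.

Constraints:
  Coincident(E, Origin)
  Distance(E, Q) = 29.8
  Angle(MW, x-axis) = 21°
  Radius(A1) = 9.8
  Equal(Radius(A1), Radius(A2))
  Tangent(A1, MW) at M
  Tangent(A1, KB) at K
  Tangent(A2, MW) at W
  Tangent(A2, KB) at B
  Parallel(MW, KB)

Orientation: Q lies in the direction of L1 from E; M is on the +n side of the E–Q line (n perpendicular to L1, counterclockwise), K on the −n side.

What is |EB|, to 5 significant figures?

31.370

The slot axis is L1's direction at 21.0°, so u = (cos 21.0°, sin 21.0°) = (0.93358, 0.35837) and n = (−sin 21.0°, cos 21.0°) = (-0.35837, 0.93358). E is at the origin and Q lies 29.8 along u from E, so Q = 29.8·u = (27.821, 10.679). Tangency of A1 to both parallel lines with radius 9.8 puts M and K at E ± 9.8·n: M = (-3.5120, 9.1491), K = (3.5120, -9.1491). Equal radii place W and B the same way about Q: W = Q + 9.8·n = (24.309, 19.828), B = Q − 9.8·n = (31.333, 1.5303). Then |EB| = |B − E| = 31.370.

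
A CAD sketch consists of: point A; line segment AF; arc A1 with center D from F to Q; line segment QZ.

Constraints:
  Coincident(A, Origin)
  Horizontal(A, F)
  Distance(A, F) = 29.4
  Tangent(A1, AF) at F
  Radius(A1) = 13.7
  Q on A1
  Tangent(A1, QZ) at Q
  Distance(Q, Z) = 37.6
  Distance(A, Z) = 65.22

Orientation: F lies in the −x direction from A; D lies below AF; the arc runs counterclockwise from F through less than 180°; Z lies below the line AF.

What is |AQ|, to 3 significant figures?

45.7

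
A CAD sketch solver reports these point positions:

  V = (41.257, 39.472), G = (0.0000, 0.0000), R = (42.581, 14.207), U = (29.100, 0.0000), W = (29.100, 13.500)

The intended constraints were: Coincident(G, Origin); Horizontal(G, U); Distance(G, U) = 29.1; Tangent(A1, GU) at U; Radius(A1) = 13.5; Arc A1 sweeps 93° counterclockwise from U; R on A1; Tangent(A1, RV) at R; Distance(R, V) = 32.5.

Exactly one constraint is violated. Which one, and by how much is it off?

Distance(R, V) = 32.5 — off by 7.20.

G = (0.00, 0.00) ✓; G.y = 0.00, U.y = 0.00 ✓; |GU| = 29.10 ✓; ∠(WU, UG) = 90.00° ✓; |WU| = 13.50 ✓; bearing(W→R) − bearing(W→U) = 93.00° ✓; |WR| = 13.50 ✓; ∠(WR, RV) = 90.00° ✓; |RV| = 25.30 ✗.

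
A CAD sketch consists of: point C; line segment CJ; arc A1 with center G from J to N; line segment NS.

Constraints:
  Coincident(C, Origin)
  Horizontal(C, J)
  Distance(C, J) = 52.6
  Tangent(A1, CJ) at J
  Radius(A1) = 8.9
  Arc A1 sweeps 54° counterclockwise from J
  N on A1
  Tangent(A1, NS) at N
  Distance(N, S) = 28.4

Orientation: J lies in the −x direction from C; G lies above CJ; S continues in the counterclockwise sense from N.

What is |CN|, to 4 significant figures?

45.55

A1 meets CJ tangentially, so GJ is at right angles to CJ, so G = J + (0, 8.9) = (-52.60, 8.900). On A1, J sits at bearing -90° from G; a 54° counterclockwise sweep puts N at bearing -36°, so N = G + 8.9·(cos -36°, sin -36°) = (-45.40, 3.669). Then |CN| = |N − C| = 45.55.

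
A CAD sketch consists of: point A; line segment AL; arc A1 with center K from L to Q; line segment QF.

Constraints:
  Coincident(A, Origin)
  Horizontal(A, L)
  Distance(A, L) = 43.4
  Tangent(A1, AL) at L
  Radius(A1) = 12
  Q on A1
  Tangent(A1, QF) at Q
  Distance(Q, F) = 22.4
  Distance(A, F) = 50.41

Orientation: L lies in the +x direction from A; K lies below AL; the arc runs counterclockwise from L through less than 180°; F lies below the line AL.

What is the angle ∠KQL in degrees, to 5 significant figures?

40.294°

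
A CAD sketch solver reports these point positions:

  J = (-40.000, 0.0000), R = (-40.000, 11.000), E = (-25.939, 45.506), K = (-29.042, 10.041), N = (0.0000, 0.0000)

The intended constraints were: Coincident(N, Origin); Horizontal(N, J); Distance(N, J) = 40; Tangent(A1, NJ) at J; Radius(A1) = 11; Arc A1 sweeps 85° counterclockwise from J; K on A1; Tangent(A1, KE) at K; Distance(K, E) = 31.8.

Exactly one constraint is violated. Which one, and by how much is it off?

Distance(K, E) = 31.8 — off by 3.80.

N = (0.00, 0.00) ✓; N.y = 0.00, J.y = 0.00 ✓; |NJ| = 40.00 ✓; ∠(RJ, JN) = 90.00° ✓; |RJ| = 11.00 ✓; bearing(R→K) − bearing(R→J) = 85.00° ✓; |RK| = 11.00 ✓; ∠(RK, KE) = 90.00° ✓; |KE| = 35.60 ✗.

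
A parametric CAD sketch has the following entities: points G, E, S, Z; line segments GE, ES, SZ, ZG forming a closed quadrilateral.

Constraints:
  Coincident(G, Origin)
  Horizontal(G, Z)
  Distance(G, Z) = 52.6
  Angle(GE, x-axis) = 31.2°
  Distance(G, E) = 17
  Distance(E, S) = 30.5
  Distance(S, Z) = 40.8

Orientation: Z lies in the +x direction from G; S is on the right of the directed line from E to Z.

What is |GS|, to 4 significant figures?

28.00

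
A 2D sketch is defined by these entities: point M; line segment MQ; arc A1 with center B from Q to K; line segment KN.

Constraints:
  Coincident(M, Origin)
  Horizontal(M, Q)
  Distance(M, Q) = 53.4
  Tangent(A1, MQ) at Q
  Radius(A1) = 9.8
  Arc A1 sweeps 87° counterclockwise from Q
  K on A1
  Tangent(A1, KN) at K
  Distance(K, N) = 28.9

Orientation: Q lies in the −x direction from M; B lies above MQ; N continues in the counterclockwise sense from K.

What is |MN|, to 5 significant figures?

56.813

M is at the origin; M and Q share the same y with |MQ| = 53.4 and Q on the −x side, so Q = (-53.400, 0.0000). Since A1 is tangent to MQ there, BQ ⟂ MQ, so B = Q + (0, 9.8) = (-53.400, 9.8000). On A1, Q sits at bearing -90° from B; an 87° counterclockwise sweep puts K at bearing -3°, so K = B + 9.8·(cos -3°, sin -3°) = (-43.613, 9.2871). Tangency of A1 to KN means the radius BK is perpendicular to KN, so KN runs along (−sin -3°, cos -3°); with |KN| = 28.9, N = (-42.101, 38.148). Then |MN| = |N − M| = 56.813.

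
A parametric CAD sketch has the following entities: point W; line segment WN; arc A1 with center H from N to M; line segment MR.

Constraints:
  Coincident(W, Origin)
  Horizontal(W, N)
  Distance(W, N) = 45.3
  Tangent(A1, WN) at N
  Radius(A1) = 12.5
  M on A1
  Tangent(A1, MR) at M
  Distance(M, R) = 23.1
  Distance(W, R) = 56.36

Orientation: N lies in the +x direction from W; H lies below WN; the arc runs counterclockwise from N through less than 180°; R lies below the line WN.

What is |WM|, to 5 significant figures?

37.429

Checks: |HN| = 12.50 ✓; |HM| = 12.50 ✓; ∠(HM, MR) = 90.00° ✓; |MR| = 23.10 ✓; |WR| = 56.36 ✓.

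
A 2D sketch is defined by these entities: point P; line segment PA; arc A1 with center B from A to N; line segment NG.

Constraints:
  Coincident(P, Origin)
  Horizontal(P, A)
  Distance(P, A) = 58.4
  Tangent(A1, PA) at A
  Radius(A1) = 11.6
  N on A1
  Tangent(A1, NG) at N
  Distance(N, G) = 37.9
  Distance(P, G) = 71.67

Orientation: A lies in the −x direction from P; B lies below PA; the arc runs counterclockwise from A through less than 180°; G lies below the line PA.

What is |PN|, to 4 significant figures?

70.73

Checks: |BN| = 11.60 ✓; ∠(BN, NG) = 90.00° ✓; |NG| = 37.90 ✓; |PG| = 71.67 ✓.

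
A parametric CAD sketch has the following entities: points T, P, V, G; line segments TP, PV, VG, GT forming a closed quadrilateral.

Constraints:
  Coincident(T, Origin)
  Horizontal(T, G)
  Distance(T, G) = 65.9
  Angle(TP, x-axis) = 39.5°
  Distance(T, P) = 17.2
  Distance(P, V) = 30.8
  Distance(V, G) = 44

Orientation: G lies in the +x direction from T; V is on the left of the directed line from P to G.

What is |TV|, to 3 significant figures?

48.0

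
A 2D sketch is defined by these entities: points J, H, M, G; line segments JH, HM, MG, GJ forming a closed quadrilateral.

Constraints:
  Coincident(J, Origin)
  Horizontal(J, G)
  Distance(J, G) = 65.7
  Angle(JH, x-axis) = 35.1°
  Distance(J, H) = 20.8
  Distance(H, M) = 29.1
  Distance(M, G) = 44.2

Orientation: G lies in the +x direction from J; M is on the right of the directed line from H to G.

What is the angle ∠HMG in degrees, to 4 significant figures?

83.58°

J is at the origin; J and G share the same y with |JG| = 65.7 and G in +x, so G = (65.7, 0). JH runs at 35.1° with |JH| = 20.8, so H = (17.02, 11.96). M is determined by |HM| = 29.1 and |MG| = 44.2 together: it lies at the intersection of circle(H, 29.1) and circle(G, 44.2). With |HG| = 50.13, the foot of the radical line on HG is 14.03 from H and the perpendicular offset is √(29.1² − 14.03²) = 25.50. Taking the right-of-HG solution: M = (24.55, -16.15).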